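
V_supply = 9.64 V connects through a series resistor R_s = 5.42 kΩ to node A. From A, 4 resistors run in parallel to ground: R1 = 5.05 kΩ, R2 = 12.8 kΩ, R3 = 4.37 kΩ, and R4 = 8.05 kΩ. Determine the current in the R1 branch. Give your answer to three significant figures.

Parallel bank: R_p = 1/(1/5.05 + 1/12.8 + 1/4.37 + 1/8.05) = 1.589 kΩ.
V_A = 9.64 × 1.589/7.009 = 2.186 V.
I(R1) = V_A / R1 = 2.186/5.05 = 0.4328 mA.

I ≈ 0.433 mA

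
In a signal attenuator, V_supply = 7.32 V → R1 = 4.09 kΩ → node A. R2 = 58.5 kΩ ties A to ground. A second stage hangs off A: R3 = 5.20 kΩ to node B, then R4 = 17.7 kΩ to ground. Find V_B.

Looking into the second stage from A: R3 + R4 = 22.90 kΩ appears in parallel with R2.
R2 ‖ (R3+R4) = 16.46 kΩ.
So V_A = 7.32 × 0.8010 = 5.863 V.
V_B = V_A × 0.7729 = 4.532 V.

V_B ≈ 4.53 V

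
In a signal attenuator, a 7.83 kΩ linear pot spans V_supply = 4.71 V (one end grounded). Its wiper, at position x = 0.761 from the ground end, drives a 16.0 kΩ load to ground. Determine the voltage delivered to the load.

Lower segment x·R_p = 5.959 kΩ; upper segment (1−x)·R_p = 1.871 kΩ.
R_L loads the lower segment: effective lower R = 4.342 kΩ.
Then V_out = V_supply · 4.342/(1.871 + 4.342) = 3.291 V.

V_out ≈ 3.29 V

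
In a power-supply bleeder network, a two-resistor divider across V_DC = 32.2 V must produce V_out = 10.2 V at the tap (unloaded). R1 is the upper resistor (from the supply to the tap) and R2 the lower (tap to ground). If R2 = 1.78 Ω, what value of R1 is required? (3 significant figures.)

R1 ≈ 3.84 Ω

Required fraction k = V_out/V_DC = 0.3168.
R1 = R2·(1/k − 1) = 1.78 × 2.157 = 3.839 Ω.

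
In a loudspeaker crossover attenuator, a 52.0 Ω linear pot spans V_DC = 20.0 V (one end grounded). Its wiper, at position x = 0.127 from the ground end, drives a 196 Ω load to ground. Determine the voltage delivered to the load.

V_out ≈ 2.47 V

Split the track: R_lower = x·R_p = 6.604 Ω, R_upper = (1−x)·R_p = 45.40 Ω.
R_L loads the lower segment: effective lower R = 6.389 Ω.
V_out = 20.0 × 6.389/(45.40 + 6.389) = 2.467 V.
(Unloaded: V_out = x·V_DC = 2.54 V.)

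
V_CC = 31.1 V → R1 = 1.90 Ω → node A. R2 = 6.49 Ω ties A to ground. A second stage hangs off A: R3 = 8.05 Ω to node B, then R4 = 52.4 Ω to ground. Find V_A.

V_A ≈ 23.5 V

Looking into the second stage from A: R3 + R4 = 60.45 Ω appears in parallel with R2.
Effective lower resistance at A: R2 ‖ 60.45 = 5.861 Ω.
So V_A = 31.1 × 0.7552 = 23.49 V.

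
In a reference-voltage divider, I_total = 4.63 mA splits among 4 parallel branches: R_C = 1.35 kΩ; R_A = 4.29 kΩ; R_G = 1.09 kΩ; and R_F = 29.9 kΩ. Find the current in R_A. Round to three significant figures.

I ≈ 0.561 mA

Conductances: ΣG = 1/1.35 + 1/4.29 + 1/1.09 + 1/29.9 = 1.925 (1/kΩ).
By the current-divider rule, I = I_total · G_k/ΣG = 4.63 × 0.1211 = 0.5607 mA.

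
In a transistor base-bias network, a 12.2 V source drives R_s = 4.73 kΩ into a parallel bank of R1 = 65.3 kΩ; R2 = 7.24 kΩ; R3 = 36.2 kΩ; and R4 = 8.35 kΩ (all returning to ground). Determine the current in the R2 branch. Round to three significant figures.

Parallel bank: R_p = 1/(1/65.3 + 1/7.24 + 1/36.2 + 1/8.35) = 3.324 kΩ.
V_A by voltage divider: V_A = 12.2 × 3.324/(4.73 + 3.324) = 5.035 V.
Branch current I = V_A/R2 = 5.035/7.24 = 0.6955 mA.

I ≈ 0.695 mA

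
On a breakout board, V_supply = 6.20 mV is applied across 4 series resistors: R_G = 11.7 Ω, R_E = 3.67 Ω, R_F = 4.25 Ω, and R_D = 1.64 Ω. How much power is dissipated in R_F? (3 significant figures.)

P ≈ 0.361 µW

ΣR = 21.26 Ω → I = 6.20/21.26 = 0.2916 mA.
V(R_F) = I·R = 1.239 mV; P = V·I = 1.239 × 0.2916 = 0.3614 µW.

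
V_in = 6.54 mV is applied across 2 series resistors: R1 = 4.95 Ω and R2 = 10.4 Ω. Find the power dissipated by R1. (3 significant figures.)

P ≈ 0.899 µW

Series current I = V_in/ΣR = 6.54/15.35 = 0.4261 mA.
P(R1) = I²·R1 = (0.4261)² × 4.95 = 0.8986 µW.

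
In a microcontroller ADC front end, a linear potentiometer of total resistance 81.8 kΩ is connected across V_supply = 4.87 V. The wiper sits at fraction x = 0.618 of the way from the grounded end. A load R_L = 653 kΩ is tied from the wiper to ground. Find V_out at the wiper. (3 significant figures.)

Split the track: R_lower = x·R_p = 50.55 kΩ, R_upper = (1−x)·R_p = 31.25 kΩ.
Lower segment in parallel with the load: 50.55 ‖ 653 = 46.92 kΩ.
Then V_out = V_supply · 46.92/(31.25 + 46.92) = 2.923 V.

V_out ≈ 2.92 V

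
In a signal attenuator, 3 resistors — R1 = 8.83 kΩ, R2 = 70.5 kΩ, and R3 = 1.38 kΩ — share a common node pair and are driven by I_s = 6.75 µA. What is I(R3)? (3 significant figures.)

I ≈ 5.74 µA

Total conductance ΣG = 1/8.83 + 1/70.5 + 1/1.38 = 0.8521 (units of 1/kΩ).
R3 takes the fraction G_k/ΣG = 0.7246/0.8521 = 0.8504, so I = 6.75 × 0.8504 = 5.740 µA.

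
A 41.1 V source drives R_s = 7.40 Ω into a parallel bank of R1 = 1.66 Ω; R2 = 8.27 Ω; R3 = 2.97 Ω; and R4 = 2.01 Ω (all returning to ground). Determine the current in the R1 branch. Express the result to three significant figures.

I ≈ 1.98 A

Combine the parallel branches: R_p = (1/1.66 + 1/8.27 + 1/2.97 + 1/2.01)⁻¹ = 0.6420 Ω.
Node voltage V_A = V_DC · R_p/(R_s + R_p) = 41.1 × 0.07984 = 3.281 V.
Branch current I = V_A/R1 = 3.281/1.66 = 1.977 A.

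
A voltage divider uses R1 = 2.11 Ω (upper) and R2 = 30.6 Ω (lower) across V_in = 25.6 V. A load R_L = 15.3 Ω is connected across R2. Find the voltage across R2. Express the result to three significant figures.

V_out ≈ 21.2 V

First combine the lower leg with the load: R2 ‖ R_L = 10.20 Ω.
Then V_out = V_in · R2'/(R1 + R2') = 25.6 × 10.20/12.31 = 21.21 V.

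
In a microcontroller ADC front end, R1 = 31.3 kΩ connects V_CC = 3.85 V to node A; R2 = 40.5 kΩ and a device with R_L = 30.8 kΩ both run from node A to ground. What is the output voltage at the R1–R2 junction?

R2 ‖ R_L = (40.5 × 30.8)/(40.5 + 30.8) = 17.50 kΩ.
Voltage divider with the loaded lower leg: V_out = 3.85 × 17.50/(31.3 + 17.50) = 3.85 × 0.3585 = 1.380 V.

V_out ≈ 1.38 V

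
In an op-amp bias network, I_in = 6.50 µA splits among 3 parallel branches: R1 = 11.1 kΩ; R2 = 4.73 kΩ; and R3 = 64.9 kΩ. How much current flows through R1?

I ≈ 1.85 µA

ΣG = 1/11.1 + 1/4.73 + 1/64.9 = 0.3169.
By the current-divider rule, I = I_in · G_k/ΣG = 6.50 × 0.2843 = 1.848 µA.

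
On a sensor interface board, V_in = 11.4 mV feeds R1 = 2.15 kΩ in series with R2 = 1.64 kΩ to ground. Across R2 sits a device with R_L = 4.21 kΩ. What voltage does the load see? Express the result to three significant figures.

V_out ≈ 4.04 mV

R2 ‖ R_L = (1.64 × 4.21)/(1.64 + 4.21) = 1.180 kΩ.
Then V_out = V_in · R2'/(R1 + R2') = 11.4 × 1.180/3.330 = 4.040 mV.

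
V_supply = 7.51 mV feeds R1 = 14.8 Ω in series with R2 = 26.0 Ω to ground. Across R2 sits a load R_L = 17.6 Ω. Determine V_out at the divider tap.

The load sits in parallel with R2, giving an effective lower resistance R2' = R2·R_L/(R2+R_L) = 10.50 Ω.
Then V_out = V_supply · R2'/(R1 + R2') = 7.51 × 10.50/25.30 = 3.116 mV.

V_out ≈ 3.12 mV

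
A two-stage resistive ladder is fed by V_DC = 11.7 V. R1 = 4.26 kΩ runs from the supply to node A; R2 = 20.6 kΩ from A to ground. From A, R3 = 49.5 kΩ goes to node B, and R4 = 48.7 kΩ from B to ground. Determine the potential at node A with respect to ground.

Looking into the second stage from A: R3 + R4 = 98.20 kΩ appears in parallel with R2.
Effective lower resistance at A: R2 ‖ 98.20 = 17.03 kΩ.
So V_A = 11.7 × 0.7999 = 9.359 V.

V_A ≈ 9.36 V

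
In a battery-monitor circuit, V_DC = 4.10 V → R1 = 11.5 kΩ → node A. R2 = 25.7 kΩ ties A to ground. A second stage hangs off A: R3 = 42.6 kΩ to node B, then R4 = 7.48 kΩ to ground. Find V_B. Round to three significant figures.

V_B ≈ 0.365 V

Looking into the second stage from A: R3 + R4 = 50.08 kΩ appears in parallel with R2.
Effective lower resistance at A: R2 ‖ 50.08 = 16.98 kΩ.
So V_A = 4.10 × 0.5963 = 2.445 V.
Then the unloaded second divider: V_B = V_A × R4/(R3+R4) = 2.445 × 0.1494 = 0.3651 V.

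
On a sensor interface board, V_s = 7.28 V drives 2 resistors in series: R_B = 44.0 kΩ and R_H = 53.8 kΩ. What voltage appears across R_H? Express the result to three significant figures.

Total series resistance ΣR = 44.0 + 53.8 = 97.80 kΩ.
By the voltage-divider rule, V = 7.28 × 53.80/97.80 = 4.005 V.

V ≈ 4.00 V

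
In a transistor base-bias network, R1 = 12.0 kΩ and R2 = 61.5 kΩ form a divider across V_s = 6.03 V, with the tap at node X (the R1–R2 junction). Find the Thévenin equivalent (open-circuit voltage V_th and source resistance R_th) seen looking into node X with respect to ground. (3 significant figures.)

V_th ≈ 5.05 V, R_th ≈ 10.0 kΩ

With X open, the divider is unloaded: V_th = 6.03 × 61.5/73.50 = 5.046 V.
With V_s suppressed (replaced by a short), R_th = R1 ‖ R2 = (12.00 × 61.5)/(12.00 + 61.5) = 10.04 kΩ.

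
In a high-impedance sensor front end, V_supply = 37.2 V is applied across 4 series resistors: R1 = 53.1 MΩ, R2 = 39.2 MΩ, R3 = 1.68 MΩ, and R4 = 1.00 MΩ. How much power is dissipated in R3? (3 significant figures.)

P ≈ 0.258 µW

Series current I = V_supply/ΣR = 37.2/94.98 = 0.3917 µA.
P = I²R = 0.1534 × 1.68 = 0.2577 µW.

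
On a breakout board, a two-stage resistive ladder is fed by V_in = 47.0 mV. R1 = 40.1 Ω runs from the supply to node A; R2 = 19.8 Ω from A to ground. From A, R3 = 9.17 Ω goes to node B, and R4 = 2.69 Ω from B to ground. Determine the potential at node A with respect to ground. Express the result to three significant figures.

V_A ≈ 7.34 mV

Node A sees R2 in parallel with the series input of stage 2, R3 + R4 = 11.86 Ω.
R2 ‖ (R3+R4) = 7.417 Ω.
First divider: V_A = V_in · 7.417/(40.1 + 7.417) = 7.336 mV.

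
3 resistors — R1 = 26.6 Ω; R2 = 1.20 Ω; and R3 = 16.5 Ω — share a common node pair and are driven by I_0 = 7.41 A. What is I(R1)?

ΣG = 1/26.6 + 1/1.20 + 1/16.5 = 0.9315.
R1 takes the fraction G_k/ΣG = 0.03759/0.9315 = 0.04036, so I = 7.41 × 0.04036 = 0.2990 A.

I ≈ 0.299 A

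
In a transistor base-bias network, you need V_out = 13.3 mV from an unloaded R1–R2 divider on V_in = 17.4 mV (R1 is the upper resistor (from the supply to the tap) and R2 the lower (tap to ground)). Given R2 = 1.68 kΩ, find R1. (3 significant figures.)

V_out/V_in = R2/(R1+R2) = 0.7644.
Rearranging, R1 = R2·(1−k)/k = 1.68 × 0.3083 = 0.5179 kΩ.

R1 ≈ 0.518 kΩ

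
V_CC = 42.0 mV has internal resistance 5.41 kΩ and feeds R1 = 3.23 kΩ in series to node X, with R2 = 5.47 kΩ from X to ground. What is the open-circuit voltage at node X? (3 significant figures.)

V_th ≈ 16.3 mV

R1' = 5.41 + 3.23 = 8.640 kΩ (source resistance + R1).
Open-circuit (no load on X): V_th = V_CC · R2/(R1' + R2) = 42.0 × 5.47/(8.640 + 5.47) = 16.28 mV.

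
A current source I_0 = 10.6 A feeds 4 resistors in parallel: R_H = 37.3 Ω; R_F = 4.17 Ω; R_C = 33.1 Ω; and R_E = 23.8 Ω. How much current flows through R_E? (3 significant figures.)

Conductances: ΣG = 1/37.3 + 1/4.17 + 1/33.1 + 1/23.8 = 0.3388 (1/Ω).
Current divider: I(R_E) = I_0 · G_k/ΣG = 10.6 × (0.04202/0.3388) = 10.6 × 0.1240 = 1.314 A.

I ≈ 1.31 A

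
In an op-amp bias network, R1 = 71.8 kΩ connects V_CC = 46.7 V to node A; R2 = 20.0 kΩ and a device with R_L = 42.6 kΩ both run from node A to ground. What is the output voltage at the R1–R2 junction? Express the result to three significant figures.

V_out ≈ 7.44 V

The load sits in parallel with R2, giving an effective lower resistance R2' = R2·R_L/(R2+R_L) = 13.61 kΩ.
Then V_out = V_CC · R2'/(R1 + R2') = 46.7 × 13.61/85.41 = 7.442 V.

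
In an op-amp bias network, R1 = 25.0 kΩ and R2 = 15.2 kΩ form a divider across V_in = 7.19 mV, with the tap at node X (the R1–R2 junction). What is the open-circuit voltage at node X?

Open-circuit (no load on X): V_th = V_in · R2/(R1 + R2) = 7.19 × 15.2/(25.00 + 15.2) = 2.719 mV.

V_th ≈ 2.72 mV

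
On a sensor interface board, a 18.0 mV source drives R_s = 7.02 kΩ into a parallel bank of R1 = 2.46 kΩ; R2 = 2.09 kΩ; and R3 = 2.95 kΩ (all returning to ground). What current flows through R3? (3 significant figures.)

I ≈ 0.636 µA

Combine the parallel branches: R_p = (1/2.46 + 1/2.09 + 1/2.95)⁻¹ = 0.8170 kΩ.
V_A = 18.0 × 0.8170/7.837 = 1.877 mV.
I(R3) = V_A / R3 = 1.877/2.95 = 0.6361 µA.
(Check via current divider: I_total = 2.297 µA; share G_k/ΣG = 0.2770 → same result.)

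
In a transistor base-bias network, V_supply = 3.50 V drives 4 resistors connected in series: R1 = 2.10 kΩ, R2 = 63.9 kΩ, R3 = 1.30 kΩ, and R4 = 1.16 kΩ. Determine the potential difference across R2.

V ≈ 3.27 V

ΣR = 2.10 + 63.9 + 1.30 + 1.16 = 68.46 kΩ.
Voltage divider: V = V_supply · (63.90 / 68.46) = 3.50 × 0.9334 = 3.267 V.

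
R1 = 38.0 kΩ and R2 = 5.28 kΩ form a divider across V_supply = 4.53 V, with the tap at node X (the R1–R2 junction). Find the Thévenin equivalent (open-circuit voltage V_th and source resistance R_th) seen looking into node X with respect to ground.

V_th ≈ 0.553 V, R_th ≈ 4.64 kΩ

With X open, the divider is unloaded: V_th = 4.53 × 5.28/43.28 = 0.5526 V.
Zeroing V_supply shorts the top of R1 to ground, so R_th = R1 ‖ R2 = 4.636 kΩ.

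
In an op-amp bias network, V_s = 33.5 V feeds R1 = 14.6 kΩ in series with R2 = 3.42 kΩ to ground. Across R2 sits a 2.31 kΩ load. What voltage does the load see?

V_out ≈ 2.89 V

R2 ‖ R_L = (3.42 × 2.31)/(3.42 + 2.31) = 1.379 kΩ.
Then V_out = V_s · R2'/(R1 + R2') = 33.5 × 1.379/15.98 = 2.891 V.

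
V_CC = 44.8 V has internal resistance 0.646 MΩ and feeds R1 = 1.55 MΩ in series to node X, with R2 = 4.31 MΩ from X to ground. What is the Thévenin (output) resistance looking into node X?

R1' = 0.646 + 1.55 = 2.196 MΩ (source resistance + R1).
With V_CC suppressed (replaced by a short), R_th = R1' ‖ R2 = (2.196 × 4.31)/(2.196 + 4.31) = 1.455 MΩ.

R_th ≈ 1.45 MΩ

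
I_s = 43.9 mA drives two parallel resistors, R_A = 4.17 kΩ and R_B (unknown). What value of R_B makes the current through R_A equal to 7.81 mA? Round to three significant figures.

Two-branch current divider: I_A = I_s · R_B/(R_A + R_B).
7.81/43.9 = R_B/(R_A + R_B) → R_B = R_A · (0.1779)/(1 − 0.1779) = 4.17 × 0.2164 = 0.9024 kΩ.

R_B ≈ 0.902 kΩ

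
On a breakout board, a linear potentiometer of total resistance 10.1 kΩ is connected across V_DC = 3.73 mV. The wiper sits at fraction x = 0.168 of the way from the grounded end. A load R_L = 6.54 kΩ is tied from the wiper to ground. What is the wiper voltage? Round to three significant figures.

V_out ≈ 0.515 mV

Lower segment x·R_p = 1.697 kΩ; upper segment (1−x)·R_p = 8.403 kΩ.
(x·R_p) ‖ R_L = 1.347 kΩ.
Then V_out = V_DC · 1.347/(8.403 + 1.347) = 0.5154 mV.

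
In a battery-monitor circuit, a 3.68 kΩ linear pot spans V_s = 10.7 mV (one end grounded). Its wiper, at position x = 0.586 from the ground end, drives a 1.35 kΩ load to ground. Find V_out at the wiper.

Lower segment x·R_p = 2.156 kΩ; upper segment (1−x)·R_p = 1.524 kΩ.
Lower segment in parallel with the load: 2.156 ‖ 1.35 = 0.8302 kΩ.
Then V_out = V_s · 0.8302/(1.524 + 0.8302) = 3.774 mV.
(Unloaded: V_out = x·V_s = 6.27 mV.)

V_out ≈ 3.77 mV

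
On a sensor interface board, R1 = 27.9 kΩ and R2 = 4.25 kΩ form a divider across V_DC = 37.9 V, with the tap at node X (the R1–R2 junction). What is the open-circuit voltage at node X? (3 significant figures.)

V_th is the unloaded tap voltage: V_DC · R2/(R1+R2) = 37.9 × 0.1322 = 5.010 V.

V_th ≈ 5.01 V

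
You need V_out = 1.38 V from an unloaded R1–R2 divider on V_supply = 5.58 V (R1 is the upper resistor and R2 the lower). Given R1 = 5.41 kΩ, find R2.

R2 ≈ 1.78 kΩ

Required fraction k = V_out/V_supply = 0.2473.
Rearranging, R2 = R1·k/(1−k) = 5.41 × 0.3286 = 1.778 kΩ.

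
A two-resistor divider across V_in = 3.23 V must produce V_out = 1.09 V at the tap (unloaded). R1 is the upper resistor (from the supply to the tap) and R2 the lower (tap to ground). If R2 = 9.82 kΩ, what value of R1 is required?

Required fraction k = V_out/V_in = 0.3375.
So R1 = R2 · (V_in/V_out − 1) = 9.82 × (3.23/1.09 − 1) = 9.82 × 1.963 = 19.28 kΩ.

R1 ≈ 19.3 kΩ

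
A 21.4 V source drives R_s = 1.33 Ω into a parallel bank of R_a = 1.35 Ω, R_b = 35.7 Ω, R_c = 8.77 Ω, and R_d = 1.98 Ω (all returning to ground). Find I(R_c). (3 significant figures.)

Equivalent of the parallel group: R_p = 0.7206 Ω.
V_A by voltage divider: V_A = 21.4 × 0.7206/(1.33 + 0.7206) = 7.520 V.
I(R_c) = V_A / R_c = 7.520/8.77 = 0.8574 A.
(Equivalently: I_total = 10.44 A, then current-divider fraction G_k/ΣG = 0.08216.)

I ≈ 0.857 A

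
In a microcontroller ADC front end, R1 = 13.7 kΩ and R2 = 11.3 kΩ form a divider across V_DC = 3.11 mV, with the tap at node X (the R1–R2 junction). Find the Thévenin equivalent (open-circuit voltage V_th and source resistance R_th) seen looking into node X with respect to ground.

V_th ≈ 1.41 mV, R_th ≈ 6.19 kΩ

With X open, the divider is unloaded: V_th = 3.11 × 11.3/25.00 = 1.406 mV.
Looking into X with the source shorted: R_th = R1·R2/(R1+R2) = 13.70 × 11.3/25.00 = 6.192 kΩ.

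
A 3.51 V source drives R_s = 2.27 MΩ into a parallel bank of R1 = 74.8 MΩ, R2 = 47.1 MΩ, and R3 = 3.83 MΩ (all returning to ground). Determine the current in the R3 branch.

I ≈ 0.548 µA

Equivalent of the parallel group: R_p = 3.382 MΩ.
V_A = 3.51 × 3.382/5.652 = 2.100 V.
I(R3) = V_A / R3 = 2.100/3.83 = 0.5484 µA.
(Check via current divider: I_total = 0.6210 µA; share G_k/ΣG = 0.8830 → same result.)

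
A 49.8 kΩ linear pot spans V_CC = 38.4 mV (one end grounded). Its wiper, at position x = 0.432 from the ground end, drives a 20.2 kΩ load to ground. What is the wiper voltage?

V_out ≈ 10.3 mV

Split the track: R_lower = x·R_p = 21.51 kΩ, R_upper = (1−x)·R_p = 28.29 kΩ.
R_L loads the lower segment: effective lower R = 10.42 kΩ.
Then V_out = V_CC · 10.42/(28.29 + 10.42) = 10.34 mV.
(Unloaded: V_out = x·V_CC = 16.6 mV.)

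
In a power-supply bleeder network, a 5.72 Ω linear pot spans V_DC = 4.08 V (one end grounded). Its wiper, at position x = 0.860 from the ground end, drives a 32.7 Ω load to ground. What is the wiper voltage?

The pot divides into 0.8008 Ω above the wiper and 4.919 Ω below.
Lower segment in parallel with the load: 4.919 ‖ 32.7 = 4.276 Ω.
Loaded-divider output: V_out = 4.08 × 0.8423 = 3.436 V.
(Unloaded: V_out = x·V_DC = 3.51 V.)

V_out ≈ 3.44 V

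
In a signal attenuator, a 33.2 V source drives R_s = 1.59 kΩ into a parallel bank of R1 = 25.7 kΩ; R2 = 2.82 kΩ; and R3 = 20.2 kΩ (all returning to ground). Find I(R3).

I ≈ 0.964 mA

Combine the parallel branches: R_p = (1/25.7 + 1/2.82 + 1/20.2)⁻¹ = 2.257 kΩ.
V_A = 33.2 × 2.257/3.847 = 19.48 V.
Branch current I = V_A/R3 = 19.48/20.2 = 0.9643 mA.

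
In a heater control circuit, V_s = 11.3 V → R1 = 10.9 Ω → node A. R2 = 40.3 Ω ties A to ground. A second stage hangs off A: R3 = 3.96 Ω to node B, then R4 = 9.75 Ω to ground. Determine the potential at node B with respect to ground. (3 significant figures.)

V_B ≈ 3.89 V

The second stage (R3 + R4 = 13.71 Ω) loads node A in parallel with R2.
R2 ‖ (R3+R4) = 10.23 Ω.
So V_A = 11.3 × 0.4841 = 5.471 V.
Stage 2 is unloaded, so V_B = V_A · R4/(R3+R4) = 5.471 × 9.75/13.71 = 3.891 V.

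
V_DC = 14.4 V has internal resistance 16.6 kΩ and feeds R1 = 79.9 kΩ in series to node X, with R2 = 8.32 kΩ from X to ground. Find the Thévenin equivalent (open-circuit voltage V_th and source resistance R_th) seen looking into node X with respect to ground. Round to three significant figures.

R1' = 16.6 + 79.9 = 96.50 kΩ (source resistance + R1).
With X open, the divider is unloaded: V_th = 14.4 × 8.32/104.8 = 1.143 V.
Zeroing V_DC shorts the top of R1' to ground, so R_th = R1' ‖ R2 = 7.660 kΩ.

V_th ≈ 1.14 V, R_th ≈ 7.66 kΩ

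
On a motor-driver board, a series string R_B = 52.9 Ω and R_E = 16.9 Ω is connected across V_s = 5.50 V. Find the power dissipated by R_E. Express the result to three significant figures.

ΣR = 69.80 Ω → I = 5.50/69.80 = 0.07880 A.
P(R_E) = I²·R_E = (0.07880)² × 16.9 = 0.1049 W.

P ≈ 0.105 W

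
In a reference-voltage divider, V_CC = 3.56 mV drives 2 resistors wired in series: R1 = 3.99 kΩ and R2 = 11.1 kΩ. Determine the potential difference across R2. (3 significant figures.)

V ≈ 2.62 mV

Total series resistance ΣR = 3.99 + 11.1 = 15.09 kΩ.
V = V_CC · R/ΣR = 3.56 × 0.7356 = 2.619 mV.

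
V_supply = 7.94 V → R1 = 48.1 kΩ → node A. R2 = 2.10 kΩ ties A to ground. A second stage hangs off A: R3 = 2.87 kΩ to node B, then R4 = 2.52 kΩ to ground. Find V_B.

Looking into the second stage from A: R3 + R4 = 5.390 kΩ appears in parallel with R2.
R2 ‖ (R3+R4) = 1.511 kΩ.
First divider: V_A = V_supply · 1.511/(48.1 + 1.511) = 0.2419 V.
V_B = V_A × 0.4675 = 0.1131 V.

V_B ≈ 0.113 V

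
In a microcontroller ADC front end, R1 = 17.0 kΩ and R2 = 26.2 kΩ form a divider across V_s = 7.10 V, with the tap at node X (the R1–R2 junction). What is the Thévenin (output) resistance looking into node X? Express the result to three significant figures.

R_th ≈ 10.3 kΩ

Looking into X with the source shorted: R_th = R1·R2/(R1+R2) = 17.00 × 26.2/43.20 = 10.31 kΩ.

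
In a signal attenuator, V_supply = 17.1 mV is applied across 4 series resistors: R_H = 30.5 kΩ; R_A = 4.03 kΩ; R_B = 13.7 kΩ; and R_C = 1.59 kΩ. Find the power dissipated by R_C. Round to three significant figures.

P ≈ 0.187 nW

ΣR = 49.82 kΩ → I = 17.1/49.82 = 0.3432 µA.
P = I²R = 0.1178 × 1.59 = 0.1873 nW.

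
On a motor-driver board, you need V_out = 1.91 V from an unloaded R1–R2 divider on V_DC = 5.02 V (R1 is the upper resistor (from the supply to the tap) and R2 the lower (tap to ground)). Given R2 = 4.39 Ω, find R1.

V_out/V_DC = R2/(R1+R2) = 0.3805.
Rearranging, R1 = R2·(1−k)/k = 4.39 × 1.628 = 7.148 Ω.

R1 ≈ 7.15 Ω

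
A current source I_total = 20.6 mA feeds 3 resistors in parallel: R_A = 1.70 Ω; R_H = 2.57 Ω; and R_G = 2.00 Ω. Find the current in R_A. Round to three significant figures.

I ≈ 8.20 mA

Total conductance ΣG = 1/1.70 + 1/2.57 + 1/2.00 = 1.477 (units of 1/Ω).
By the current-divider rule, I = I_total · G_k/ΣG = 20.6 × 0.3982 = 8.202 mA.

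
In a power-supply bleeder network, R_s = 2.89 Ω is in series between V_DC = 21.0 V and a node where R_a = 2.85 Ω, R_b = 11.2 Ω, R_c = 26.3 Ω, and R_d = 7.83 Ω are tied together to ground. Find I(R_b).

I ≈ 0.682 A

Equivalent of the parallel group: R_p = 1.650 Ω.
V_A = 21.0 × 1.650/4.540 = 7.633 V.
Branch current I = V_A/R_b = 7.633/11.2 = 0.6816 A.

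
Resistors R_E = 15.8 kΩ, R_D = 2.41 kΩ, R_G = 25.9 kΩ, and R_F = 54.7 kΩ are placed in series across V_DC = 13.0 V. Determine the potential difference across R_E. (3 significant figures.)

Total series resistance ΣR = 15.8 + 2.41 + 25.9 + 54.7 = 98.81 kΩ.
Voltage divider: V = V_DC · (15.80 / 98.81) = 13.0 × 0.1599 = 2.079 V.

V ≈ 2.08 V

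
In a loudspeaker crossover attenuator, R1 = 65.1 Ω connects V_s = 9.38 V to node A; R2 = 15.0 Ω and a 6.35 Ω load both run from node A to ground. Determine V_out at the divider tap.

V_out ≈ 0.602 V

R2 ‖ R_L = (15.0 × 6.35)/(15.0 + 6.35) = 4.461 Ω.
Then V_out = V_s · R2'/(R1 + R2') = 9.38 × 4.461/69.56 = 0.6016 V.
(Unloaded it would be 1.76 V; the load pulls it down.)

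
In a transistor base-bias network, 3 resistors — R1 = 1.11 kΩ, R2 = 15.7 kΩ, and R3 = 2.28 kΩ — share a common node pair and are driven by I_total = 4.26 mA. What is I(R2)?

ΣG = 1/1.11 + 1/15.7 + 1/2.28 = 1.403.
R2 takes the fraction G_k/ΣG = 0.06369/1.403 = 0.04539, so I = 4.26 × 0.04539 = 0.1934 mA.

I ≈ 0.193 mA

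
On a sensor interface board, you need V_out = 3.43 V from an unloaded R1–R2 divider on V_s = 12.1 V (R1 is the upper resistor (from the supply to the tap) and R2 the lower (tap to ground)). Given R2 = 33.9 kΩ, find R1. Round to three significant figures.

The divider ratio is R2/(R1+R2) = 3.43/12.1 = 0.2835.
Rearranging, R1 = R2·(1−k)/k = 33.9 × 2.528 = 85.69 kΩ.

R1 ≈ 85.7 kΩ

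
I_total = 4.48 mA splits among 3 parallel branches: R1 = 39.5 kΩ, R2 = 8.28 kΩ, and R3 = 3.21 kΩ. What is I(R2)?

I ≈ 1.18 mA

ΣG = 1/39.5 + 1/8.28 + 1/3.21 = 0.4576.
Current divider: I(R2) = I_total · G_k/ΣG = 4.48 × (0.1208/0.4576) = 4.48 × 0.2639 = 1.182 mA.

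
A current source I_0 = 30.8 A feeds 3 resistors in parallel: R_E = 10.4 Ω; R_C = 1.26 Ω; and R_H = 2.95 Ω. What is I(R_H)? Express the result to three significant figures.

Conductances: ΣG = 1/10.4 + 1/1.26 + 1/2.95 = 1.229 (1/Ω).
R_H takes the fraction G_k/ΣG = 0.3390/1.229 = 0.2759, so I = 30.8 × 0.2759 = 8.497 A.

I ≈ 8.50 A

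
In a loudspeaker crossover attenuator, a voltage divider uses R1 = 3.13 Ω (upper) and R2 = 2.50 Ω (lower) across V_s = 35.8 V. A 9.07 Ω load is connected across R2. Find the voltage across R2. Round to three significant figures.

R2 ‖ R_L = (2.50 × 9.07)/(2.50 + 9.07) = 1.960 Ω.
Now apply the divider: V_out = 35.8 × 0.3850 = 13.78 V.

V_out ≈ 13.8 V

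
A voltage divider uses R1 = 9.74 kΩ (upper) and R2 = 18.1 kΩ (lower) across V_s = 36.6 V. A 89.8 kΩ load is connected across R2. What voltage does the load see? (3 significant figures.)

First combine the lower leg with the load: R2 ‖ R_L = 15.06 kΩ.
Now apply the divider: V_out = 36.6 × 0.6073 = 22.23 V.

V_out ≈ 22.2 V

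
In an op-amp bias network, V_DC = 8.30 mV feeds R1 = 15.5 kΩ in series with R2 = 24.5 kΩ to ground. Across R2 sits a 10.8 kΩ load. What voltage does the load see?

V_out ≈ 2.71 mV

R2 ‖ R_L = (24.5 × 10.8)/(24.5 + 10.8) = 7.496 kΩ.
Then V_out = V_DC · R2'/(R1 + R2') = 8.30 × 7.496/23.00 = 2.705 mV.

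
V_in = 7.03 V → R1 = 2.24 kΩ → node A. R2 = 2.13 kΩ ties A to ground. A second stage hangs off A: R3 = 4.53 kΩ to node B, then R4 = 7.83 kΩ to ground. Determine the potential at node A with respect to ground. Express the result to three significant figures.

The second stage (R3 + R4 = 12.36 kΩ) loads node A in parallel with R2.
Effective lower resistance at A: R2 ‖ 12.36 = 1.817 kΩ.
So V_A = 7.03 × 0.4479 = 3.148 V.

V_A ≈ 3.15 V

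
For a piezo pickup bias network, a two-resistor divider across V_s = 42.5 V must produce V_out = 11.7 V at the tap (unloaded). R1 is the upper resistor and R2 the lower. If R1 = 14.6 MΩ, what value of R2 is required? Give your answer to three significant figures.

R2 ≈ 5.55 MΩ

V_out/V_s = R2/(R1+R2) = 0.2753.
R2 = R1 · 0.2753/(1 − 0.2753) = 5.546 MΩ.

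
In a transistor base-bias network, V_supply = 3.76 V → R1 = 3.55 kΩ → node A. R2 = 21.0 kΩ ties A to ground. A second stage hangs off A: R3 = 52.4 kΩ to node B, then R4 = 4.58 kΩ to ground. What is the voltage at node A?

V_A ≈ 3.05 V

The second stage (R3 + R4 = 56.98 kΩ) loads node A in parallel with R2.
R2 ‖ (R3+R4) = 15.34 kΩ.
V_A = 3.76 × 15.34/(3.55 + 15.34) = 3.054 V.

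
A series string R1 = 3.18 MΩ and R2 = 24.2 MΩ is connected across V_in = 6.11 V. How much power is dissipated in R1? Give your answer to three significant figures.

Series current I = V_in/ΣR = 6.11/27.38 = 0.2232 µA.
P = I²R = 0.04980 × 3.18 = 0.1584 µW.

P ≈ 0.158 µW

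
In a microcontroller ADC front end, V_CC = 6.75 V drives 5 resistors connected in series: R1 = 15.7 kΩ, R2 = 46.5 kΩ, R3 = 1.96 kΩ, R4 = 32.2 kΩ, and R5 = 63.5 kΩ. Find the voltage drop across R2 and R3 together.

V ≈ 2.05 V

Series total: ΣR = 15.7 + 46.5 + 1.96 + 32.2 + 63.5 = 159.9 kΩ.
R_{R2..R3} = 46.5 + 1.96 = 48.46 kΩ.
By the voltage-divider rule, V = 6.75 × 48.46/159.9 = 2.046 V.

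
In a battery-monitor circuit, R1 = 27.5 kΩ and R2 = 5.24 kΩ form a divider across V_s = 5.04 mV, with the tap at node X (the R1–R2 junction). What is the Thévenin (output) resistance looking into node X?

R_th ≈ 4.40 kΩ

Zeroing V_s shorts the top of R1 to ground, so R_th = R1 ‖ R2 = 4.401 kΩ.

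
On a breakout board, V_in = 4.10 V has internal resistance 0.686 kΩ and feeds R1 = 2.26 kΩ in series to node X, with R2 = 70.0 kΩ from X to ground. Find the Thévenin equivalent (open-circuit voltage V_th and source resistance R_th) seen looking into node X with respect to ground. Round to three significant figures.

V_th ≈ 3.93 V, R_th ≈ 2.83 kΩ

R1' = 0.686 + 2.26 = 2.946 kΩ (source resistance + R1).
Open-circuit (no load on X): V_th = V_in · R2/(R1' + R2) = 4.10 × 70.0/(2.946 + 70.0) = 3.934 V.
Zeroing V_in shorts the top of R1' to ground, so R_th = R1' ‖ R2 = 2.827 kΩ.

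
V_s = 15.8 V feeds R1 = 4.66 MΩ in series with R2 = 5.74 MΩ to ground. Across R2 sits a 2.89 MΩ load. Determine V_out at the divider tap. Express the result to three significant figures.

The load sits in parallel with R2, giving an effective lower resistance R2' = R2·R_L/(R2+R_L) = 1.922 MΩ.
Then V_out = V_s · R2'/(R1 + R2') = 15.8 × 1.922/6.582 = 4.614 V.

V_out ≈ 4.61 V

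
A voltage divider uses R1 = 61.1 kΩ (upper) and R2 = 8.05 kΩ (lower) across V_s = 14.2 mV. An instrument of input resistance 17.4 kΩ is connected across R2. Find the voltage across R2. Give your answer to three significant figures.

The load sits in parallel with R2, giving an effective lower resistance R2' = R2·R_L/(R2+R_L) = 5.504 kΩ.
Voltage divider with the loaded lower leg: V_out = 14.2 × 5.504/(61.1 + 5.504) = 14.2 × 0.08263 = 1.173 mV.

V_out ≈ 1.17 mV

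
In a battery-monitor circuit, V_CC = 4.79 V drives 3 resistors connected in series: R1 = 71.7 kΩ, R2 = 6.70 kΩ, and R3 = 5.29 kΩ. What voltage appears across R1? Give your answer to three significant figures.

Series total: ΣR = 71.7 + 6.70 + 5.29 = 83.69 kΩ.
Voltage divider: V = V_CC · (71.70 / 83.69) = 4.79 × 0.8567 = 4.104 V.

V ≈ 4.10 V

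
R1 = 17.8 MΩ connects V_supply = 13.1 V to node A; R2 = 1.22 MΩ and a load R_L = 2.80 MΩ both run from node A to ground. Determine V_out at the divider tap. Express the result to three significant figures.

V_out ≈ 0.597 V

R2 ‖ R_L = (1.22 × 2.80)/(1.22 + 2.80) = 0.8498 MΩ.
Then V_out = V_supply · R2'/(R1 + R2') = 13.1 × 0.8498/18.65 = 0.5969 V.
(Unloaded it would be 0.840 V; the load pulls it down.)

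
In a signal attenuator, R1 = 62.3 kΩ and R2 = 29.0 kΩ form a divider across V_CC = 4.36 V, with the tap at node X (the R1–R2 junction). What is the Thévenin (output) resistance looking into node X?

Looking into X with the source shorted: R_th = R1·R2/(R1+R2) = 62.30 × 29.0/91.30 = 19.79 kΩ.

R_th ≈ 19.8 kΩ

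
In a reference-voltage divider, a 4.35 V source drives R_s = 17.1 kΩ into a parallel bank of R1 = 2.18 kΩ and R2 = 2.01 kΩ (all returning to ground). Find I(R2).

I ≈ 0.125 mA

Parallel bank: R_p = 1/(1/2.18 + 1/2.01) = 1.046 kΩ.
V_A by voltage divider: V_A = 4.35 × 1.046/(17.1 + 1.046) = 0.2507 V.
Branch current I = V_A/R2 = 0.2507/2.01 = 0.1247 mA.
(Check via current divider: I_total = 0.2397 mA; share G_k/ΣG = 0.5203 → same result.)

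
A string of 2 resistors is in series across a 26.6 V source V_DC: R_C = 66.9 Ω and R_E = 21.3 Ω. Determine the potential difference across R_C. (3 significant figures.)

Total series resistance ΣR = 66.9 + 21.3 = 88.20 Ω.
Voltage divider: V = V_DC · (66.90 / 88.20) = 26.6 × 0.7585 = 20.18 V.

V ≈ 20.2 V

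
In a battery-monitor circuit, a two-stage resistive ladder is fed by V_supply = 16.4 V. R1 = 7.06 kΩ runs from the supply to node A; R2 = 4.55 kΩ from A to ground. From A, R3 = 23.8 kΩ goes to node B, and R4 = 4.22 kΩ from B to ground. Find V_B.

V_B ≈ 0.881 V

Looking into the second stage from A: R3 + R4 = 28.02 kΩ appears in parallel with R2.
Effective lower resistance at A: R2 ‖ 28.02 = 3.914 kΩ.
First divider: V_A = V_supply · 3.914/(7.06 + 3.914) = 5.850 V.
Stage 2 is unloaded, so V_B = V_A · R4/(R3+R4) = 5.850 × 4.22/28.02 = 0.8810 V.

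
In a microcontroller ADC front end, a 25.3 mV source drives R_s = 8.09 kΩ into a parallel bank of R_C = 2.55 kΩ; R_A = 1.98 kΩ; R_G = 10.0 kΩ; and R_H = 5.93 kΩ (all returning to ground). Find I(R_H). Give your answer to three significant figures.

I ≈ 0.409 µA

Parallel bank: R_p = 1/(1/2.55 + 1/1.98 + 1/10.0 + 1/5.93) = 0.8577 kΩ.
V_A = 25.3 × 0.8577/8.948 = 2.425 mV.
Branch current I = V_A/R_H = 2.425/5.93 = 0.4090 µA.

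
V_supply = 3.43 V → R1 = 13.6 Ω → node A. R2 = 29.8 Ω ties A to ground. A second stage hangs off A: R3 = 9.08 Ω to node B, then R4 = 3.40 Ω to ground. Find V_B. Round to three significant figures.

Node A sees R2 in parallel with the series input of stage 2, R3 + R4 = 12.48 Ω.
Effective lower resistance at A: R2 ‖ 12.48 = 8.796 Ω.
V_A = 3.43 × 8.796/(13.6 + 8.796) = 1.347 V.
V_B = V_A × 0.2724 = 0.3670 V.

V_B ≈ 0.367 V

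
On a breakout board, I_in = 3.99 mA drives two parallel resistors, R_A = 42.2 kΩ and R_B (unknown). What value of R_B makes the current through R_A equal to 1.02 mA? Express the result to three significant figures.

R_B ≈ 14.5 kΩ

In a two-way split, I_A/I_in = R_B/(R_A + R_B).
1.02/3.99 = R_B/(R_A + R_B) → R_B = R_A · (0.2556)/(1 − 0.2556) = 42.2 × 0.3434 = 14.49 kΩ.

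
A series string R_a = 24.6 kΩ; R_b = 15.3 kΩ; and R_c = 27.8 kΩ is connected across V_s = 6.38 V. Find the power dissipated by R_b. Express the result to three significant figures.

P ≈ 0.136 mW

Series current I = V_s/ΣR = 6.38/67.70 = 0.09424 mA.
V(R_b) = I·R = 1.442 V; P = V·I = 1.442 × 0.09424 = 0.1359 mW.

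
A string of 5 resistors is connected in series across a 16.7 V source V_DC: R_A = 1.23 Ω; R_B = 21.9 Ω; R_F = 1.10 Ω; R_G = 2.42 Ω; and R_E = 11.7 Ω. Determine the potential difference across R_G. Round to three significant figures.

V ≈ 1.05 V

ΣR = 1.23 + 21.9 + 1.10 + 2.42 + 11.7 = 38.35 Ω.
V = V_DC · R/ΣR = 16.7 × 0.06310 = 1.054 V.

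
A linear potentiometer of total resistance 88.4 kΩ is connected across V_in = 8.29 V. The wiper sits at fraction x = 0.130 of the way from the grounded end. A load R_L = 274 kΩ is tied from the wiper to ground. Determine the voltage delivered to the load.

V_out ≈ 1.04 V

Split the track: R_lower = x·R_p = 11.49 kΩ, R_upper = (1−x)·R_p = 76.91 kΩ.
(x·R_p) ‖ R_L = 11.03 kΩ.
V_out = 8.29 × 11.03/(76.91 + 11.03) = 1.040 V.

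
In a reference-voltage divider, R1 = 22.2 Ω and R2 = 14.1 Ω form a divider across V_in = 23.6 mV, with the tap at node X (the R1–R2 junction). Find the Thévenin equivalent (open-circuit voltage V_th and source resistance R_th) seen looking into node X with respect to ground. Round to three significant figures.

With X open, the divider is unloaded: V_th = 23.6 × 14.1/36.30 = 9.167 mV.
With V_in suppressed (replaced by a short), R_th = R1 ‖ R2 = (22.20 × 14.1)/(22.20 + 14.1) = 8.623 Ω.

V_th ≈ 9.17 mV, R_th ≈ 8.62 Ω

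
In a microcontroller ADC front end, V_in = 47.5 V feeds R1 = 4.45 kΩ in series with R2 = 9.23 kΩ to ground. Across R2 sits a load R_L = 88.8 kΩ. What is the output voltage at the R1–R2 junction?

The load sits in parallel with R2, giving an effective lower resistance R2' = R2·R_L/(R2+R_L) = 8.361 kΩ.
Then V_out = V_in · R2'/(R1 + R2') = 47.5 × 8.361/12.81 = 31.00 V.

V_out ≈ 31.0 V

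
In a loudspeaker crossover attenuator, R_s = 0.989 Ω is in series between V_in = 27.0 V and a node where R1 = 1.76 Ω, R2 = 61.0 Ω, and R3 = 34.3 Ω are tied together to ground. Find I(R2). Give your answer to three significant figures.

Combine the parallel branches: R_p = (1/1.76 + 1/61.0 + 1/34.3)⁻¹ = 1.629 Ω.
Node voltage V_A = V_in · R_p/(R_s + R_p) = 27.0 × 0.6223 = 16.80 V.
Branch current I = V_A/R2 = 16.80/61.0 = 0.2754 A.
(Check via current divider: I_total = 10.31 A; share G_k/ΣG = 0.02671 → same result.)

I ≈ 0.275 A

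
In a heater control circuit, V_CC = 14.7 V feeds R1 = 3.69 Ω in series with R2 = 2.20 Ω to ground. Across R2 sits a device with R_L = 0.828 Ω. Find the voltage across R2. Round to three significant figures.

V_out ≈ 2.06 V

First combine the lower leg with the load: R2 ‖ R_L = 0.6016 Ω.
Voltage divider with the loaded lower leg: V_out = 14.7 × 0.6016/(3.69 + 0.6016) = 14.7 × 0.1402 = 2.061 V.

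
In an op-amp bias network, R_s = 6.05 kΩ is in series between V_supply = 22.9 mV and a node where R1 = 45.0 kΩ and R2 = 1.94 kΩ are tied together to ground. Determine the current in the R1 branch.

Combine the parallel branches: R_p = (1/45.0 + 1/1.94)⁻¹ = 1.860 kΩ.
V_A = 22.9 × 1.860/7.910 = 5.384 mV.
Branch current I = V_A/R1 = 5.384/45.0 = 0.1197 µA.
(Equivalently: I_total = 2.895 µA, then current-divider fraction G_k/ΣG = 0.04133.)

I ≈ 0.120 µA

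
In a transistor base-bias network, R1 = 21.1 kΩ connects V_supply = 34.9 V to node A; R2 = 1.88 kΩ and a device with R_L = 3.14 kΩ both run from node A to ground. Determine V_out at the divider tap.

V_out ≈ 1.84 V

The load sits in parallel with R2, giving an effective lower resistance R2' = R2·R_L/(R2+R_L) = 1.176 kΩ.
Now apply the divider: V_out = 34.9 × 0.05279 = 1.842 V.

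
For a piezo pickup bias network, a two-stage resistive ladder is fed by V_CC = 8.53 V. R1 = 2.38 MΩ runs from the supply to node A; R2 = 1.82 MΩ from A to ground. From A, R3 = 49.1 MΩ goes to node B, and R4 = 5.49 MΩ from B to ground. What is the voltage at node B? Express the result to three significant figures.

The second stage (R3 + R4 = 54.59 MΩ) loads node A in parallel with R2.
Effective lower resistance at A: R2 ‖ 54.59 = 1.761 MΩ.
First divider: V_A = V_CC · 1.761/(2.38 + 1.761) = 3.628 V.
V_B = V_A × 0.1006 = 0.3648 V.

V_B ≈ 0.365 V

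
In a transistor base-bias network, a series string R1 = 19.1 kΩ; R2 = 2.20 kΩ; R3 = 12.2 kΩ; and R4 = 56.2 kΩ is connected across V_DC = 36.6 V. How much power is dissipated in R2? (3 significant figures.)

P ≈ 0.366 mW

Series current I = V_DC/ΣR = 36.6/89.70 = 0.4080 mA.
P(R2) = I²·R2 = (0.4080)² × 2.20 = 0.3663 mW.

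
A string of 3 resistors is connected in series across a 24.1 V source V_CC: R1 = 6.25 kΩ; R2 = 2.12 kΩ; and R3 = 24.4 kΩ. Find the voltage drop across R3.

Total series resistance ΣR = 6.25 + 2.12 + 24.4 = 32.77 kΩ.
V = V_CC · R/ΣR = 24.1 × 0.7446 = 17.94 V.

V ≈ 17.9 V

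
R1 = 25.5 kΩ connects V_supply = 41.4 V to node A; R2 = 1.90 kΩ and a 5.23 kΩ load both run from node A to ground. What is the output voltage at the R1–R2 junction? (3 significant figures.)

First combine the lower leg with the load: R2 ‖ R_L = 1.394 kΩ.
Voltage divider with the loaded lower leg: V_out = 41.4 × 1.394/(25.5 + 1.394) = 41.4 × 0.05182 = 2.145 V.

V_out ≈ 2.15 V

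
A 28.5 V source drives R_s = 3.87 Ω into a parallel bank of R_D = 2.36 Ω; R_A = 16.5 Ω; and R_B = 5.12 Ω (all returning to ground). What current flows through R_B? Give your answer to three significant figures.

Combine the parallel branches: R_p = (1/2.36 + 1/16.5 + 1/5.12)⁻¹ = 1.471 Ω.
Node voltage V_A = V_supply · R_p/(R_s + R_p) = 28.5 × 0.2755 = 7.851 V.
I(R_B) = V_A / R_B = 7.851/5.12 = 1.533 A.
(Check via current divider: I_total = 5.336 A; share G_k/ΣG = 0.2874 → same result.)

I ≈ 1.53 A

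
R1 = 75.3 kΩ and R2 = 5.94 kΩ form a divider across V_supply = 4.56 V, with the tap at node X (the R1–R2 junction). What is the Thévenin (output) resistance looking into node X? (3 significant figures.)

R_th ≈ 5.51 kΩ

With V_supply suppressed (replaced by a short), R_th = R1 ‖ R2 = (75.30 × 5.94)/(75.30 + 5.94) = 5.506 kΩ.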